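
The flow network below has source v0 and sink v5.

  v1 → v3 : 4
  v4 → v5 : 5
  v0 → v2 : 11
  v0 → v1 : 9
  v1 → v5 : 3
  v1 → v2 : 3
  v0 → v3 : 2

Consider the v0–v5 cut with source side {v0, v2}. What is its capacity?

11

Edges leaving {v0, v2}: v0→v1 (9), v0→v3 (2).
Cut capacity = 9 + 2 = 11.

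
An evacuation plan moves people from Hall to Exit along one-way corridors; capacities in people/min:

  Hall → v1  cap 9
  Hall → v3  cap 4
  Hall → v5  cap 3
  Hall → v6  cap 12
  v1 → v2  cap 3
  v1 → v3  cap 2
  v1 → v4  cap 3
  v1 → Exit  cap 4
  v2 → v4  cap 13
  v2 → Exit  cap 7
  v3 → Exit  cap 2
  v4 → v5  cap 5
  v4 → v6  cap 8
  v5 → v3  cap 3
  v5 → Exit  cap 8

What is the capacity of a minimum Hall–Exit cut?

Augment Hall→v1→Exit: bottleneck 4, flow now 4.
Augment Hall→v3→Exit: bottleneck 2, flow now 6.
Augment Hall→v5→Exit: bottleneck 3, flow now 9.
Augment Hall→v1→v2→Exit: bottleneck 3, flow now 12.
Augment Hall→v1→v4→v5→Exit: bottleneck 2, flow now 14.
No augmenting path remains; maximum flow = 14.
By max-flow min-cut, the minimum cut capacity equals the max flow.
In the residual graph, reachable from Hall: {Hall, v3, v6}.
Min-cut edges: Hall→v1 (9), Hall→v5 (3), v3→Exit (2); capacity 9 + 3 + 2 = 14.

14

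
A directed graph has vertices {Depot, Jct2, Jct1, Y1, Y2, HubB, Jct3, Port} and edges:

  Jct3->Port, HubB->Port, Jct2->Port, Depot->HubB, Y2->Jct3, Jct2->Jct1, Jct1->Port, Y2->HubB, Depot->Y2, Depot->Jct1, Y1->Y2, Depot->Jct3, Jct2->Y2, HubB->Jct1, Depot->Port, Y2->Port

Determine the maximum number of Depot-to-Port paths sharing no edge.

5

Assign every edge capacity 1; by Menger, the answer equals the max flow.
Path Depot→Port (+1); total 1.
Path Depot→Jct1→Port (+1); total 2.
Path Depot→Y2→Port (+1); total 3.
Path Depot→HubB→Port (+1); total 4.
Path Depot→Jct3→Port (+1); total 5.
No residual Depot→Port path; max flow = 5.
Certifying cut of size 5: {Depot→HubB, Depot→Jct1, Depot→Jct3, Depot→Port, Depot→Y2}.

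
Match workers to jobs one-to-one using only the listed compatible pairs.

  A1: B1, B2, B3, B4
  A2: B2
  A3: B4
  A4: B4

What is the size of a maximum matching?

Unit-capacity flow: source→left, listed edges, right→sink; max matching = max flow.
Augmenting path A1→B1 (+1); matched 1.
Augmenting path A2→B2 (+1); matched 2.
Augmenting path A3→B4 (+1); matched 3.
No augmenting path remains; maximum matching = 3.
König certificate: {A1, A2, B4} is a vertex cover of size 3 (every listed pair touches it), so no matching can be larger.

3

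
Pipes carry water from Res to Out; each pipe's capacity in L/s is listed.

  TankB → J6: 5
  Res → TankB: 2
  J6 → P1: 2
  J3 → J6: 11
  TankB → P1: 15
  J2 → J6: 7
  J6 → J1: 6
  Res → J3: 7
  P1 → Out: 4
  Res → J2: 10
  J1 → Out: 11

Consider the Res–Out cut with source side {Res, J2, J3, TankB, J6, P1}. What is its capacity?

10

Edges leaving {Res, J2, J3, TankB, J6, P1}: J6→J1 (6), P1→Out (4).
Cut capacity = 6 + 4 = 10.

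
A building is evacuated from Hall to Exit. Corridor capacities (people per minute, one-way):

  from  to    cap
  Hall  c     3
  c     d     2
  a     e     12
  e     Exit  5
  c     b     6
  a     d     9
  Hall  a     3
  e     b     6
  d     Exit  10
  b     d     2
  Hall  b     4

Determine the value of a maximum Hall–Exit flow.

Augment Hall→a→d→Exit: bottleneck 3, flow now 3.
Augment Hall→b→d→Exit: bottleneck 2, flow now 5.
Augment Hall→c→d→Exit: bottleneck 2, flow now 7.
No augmenting path remains; maximum flow = 7.
In the residual graph, reachable from Hall: {Hall, b, c}.
Min-cut edges: Hall→a (3), b→d (2), c→d (2); capacity 3 + 2 + 2 = 7.
This cut is saturated, so no flow can exceed 7.

7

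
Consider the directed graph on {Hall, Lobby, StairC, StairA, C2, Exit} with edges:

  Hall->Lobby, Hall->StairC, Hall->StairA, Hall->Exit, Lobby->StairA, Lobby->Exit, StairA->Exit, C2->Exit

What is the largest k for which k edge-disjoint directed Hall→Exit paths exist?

3

Assign every edge capacity 1; by Menger, the answer equals the max flow.
Path Hall→Exit (+1); total 1.
Path Hall→Lobby→Exit (+1); total 2.
Path Hall→StairA→Exit (+1); total 3.
No residual Hall→Exit path; max flow = 3.
Certifying cut of size 3: {Hall→Exit, Hall→Lobby, Hall→StairA}.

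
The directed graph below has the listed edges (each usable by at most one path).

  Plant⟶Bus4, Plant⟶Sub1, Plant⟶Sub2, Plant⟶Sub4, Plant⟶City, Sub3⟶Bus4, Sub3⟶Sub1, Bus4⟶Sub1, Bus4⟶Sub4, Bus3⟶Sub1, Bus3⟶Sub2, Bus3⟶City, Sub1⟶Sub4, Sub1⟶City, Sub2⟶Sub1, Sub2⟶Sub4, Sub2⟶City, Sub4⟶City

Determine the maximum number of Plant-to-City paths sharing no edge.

4

Assign every edge capacity 1; by Menger, the answer equals the max flow.
Path Plant→City (+1); total 1.
Path Plant→Sub1→City (+1); total 2.
Path Plant→Sub2→City (+1); total 3.
Path Plant→Sub4→City (+1); total 4.
No residual Plant→City path; max flow = 4.
Certifying cut of size 4: {Plant→City, Plant→Sub2, Sub1→City, Sub4→City}.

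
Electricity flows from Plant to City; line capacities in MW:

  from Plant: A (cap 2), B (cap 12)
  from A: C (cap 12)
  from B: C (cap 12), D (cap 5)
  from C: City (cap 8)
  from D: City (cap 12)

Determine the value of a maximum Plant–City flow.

Augment Plant→A→C→City: bottleneck 2, flow now 2.
Augment Plant→B→C→City: bottleneck 6, flow now 8.
Augment Plant→B→D→City: bottleneck 5, flow now 13.
No augmenting path remains; maximum flow = 13.
In the residual graph, reachable from Plant: {Plant, A, B, C}.
Min-cut edges: B→D (5), C→City (8); capacity 5 + 8 = 13.
This cut is saturated, so no flow can exceed 13.

13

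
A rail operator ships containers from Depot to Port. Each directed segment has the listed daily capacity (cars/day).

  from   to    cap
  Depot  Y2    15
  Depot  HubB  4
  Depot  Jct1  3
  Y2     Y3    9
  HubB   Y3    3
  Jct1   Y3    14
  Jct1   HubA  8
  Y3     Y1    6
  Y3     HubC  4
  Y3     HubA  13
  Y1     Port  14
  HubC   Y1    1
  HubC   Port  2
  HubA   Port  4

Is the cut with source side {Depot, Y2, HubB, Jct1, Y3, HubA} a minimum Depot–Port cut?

Given cut capacity: 6 + 4 + 4 = 14.
Augment Depot→Jct1→HubA→Port: bottleneck 3, flow now 3.
Augment Depot→Y2→Y3→Y1→Port: bottleneck 6, flow now 9.
Augment Depot→Y2→Y3→HubC→Port: bottleneck 2, flow now 11.
Augment Depot→Y2→Y3→HubA→Port: bottleneck 1, flow now 12.
Augment Depot→HubB→Y3→HubC→Y1→Port: bottleneck 1, flow now 13.
No augmenting path remains; maximum flow = 13.
In the residual graph, reachable from Depot: {Depot, Y2, HubB, Jct1, Y3, HubC, HubA}.
Min-cut edges: Y3→Y1 (6), HubC→Y1 (1), HubC→Port (2), HubA→Port (4); capacity 6 + 1 + 2 + 4 = 13.
Cut capacity 14 exceeds the max flow 13, so it is not minimum.

No — its capacity is 14, but the minimum cut has capacity 13.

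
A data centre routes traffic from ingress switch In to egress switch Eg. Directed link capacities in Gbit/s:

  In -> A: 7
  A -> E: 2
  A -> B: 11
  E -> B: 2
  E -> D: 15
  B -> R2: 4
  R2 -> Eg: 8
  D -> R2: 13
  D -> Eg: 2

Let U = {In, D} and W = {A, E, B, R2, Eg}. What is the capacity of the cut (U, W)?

Edges leaving {In, D}: In→A (7), D→R2 (13), D→Eg (2).
Cut capacity = 7 + 13 + 2 = 22.

22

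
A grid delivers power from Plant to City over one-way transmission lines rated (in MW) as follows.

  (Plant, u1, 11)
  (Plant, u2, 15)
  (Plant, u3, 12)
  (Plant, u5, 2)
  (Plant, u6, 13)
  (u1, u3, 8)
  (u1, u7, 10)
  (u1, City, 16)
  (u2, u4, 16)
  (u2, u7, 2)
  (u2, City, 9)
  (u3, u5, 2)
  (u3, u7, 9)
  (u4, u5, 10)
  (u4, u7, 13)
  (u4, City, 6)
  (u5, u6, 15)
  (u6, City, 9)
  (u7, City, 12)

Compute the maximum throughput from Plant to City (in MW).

44

Augment Plant→u1→City: bottleneck 11, flow now 11.
Augment Plant→u2→City: bottleneck 9, flow now 20.
Augment Plant→u6→City: bottleneck 9, flow now 29.
Augment Plant→u2→u4→City: bottleneck 6, flow now 35.
Augment Plant→u3→u7→City: bottleneck 9, flow now 44.
No augmenting path remains; maximum flow = 44.
In the residual graph, reachable from Plant: {Plant, u3, u5, u6}.
Min-cut edges: Plant→u1 (11), Plant→u2 (15), u3→u7 (9), u6→City (9); capacity 11 + 15 + 9 + 9 = 44.
This cut is saturated, so no flow can exceed 44.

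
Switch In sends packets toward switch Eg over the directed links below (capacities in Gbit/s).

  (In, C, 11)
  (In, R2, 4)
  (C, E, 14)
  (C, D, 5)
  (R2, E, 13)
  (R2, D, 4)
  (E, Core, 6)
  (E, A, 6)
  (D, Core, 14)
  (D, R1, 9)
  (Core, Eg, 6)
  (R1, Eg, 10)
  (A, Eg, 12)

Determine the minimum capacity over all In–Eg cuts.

15

Augment In→C→E→Core→Eg: bottleneck 6, flow now 6.
Augment In→C→E→A→Eg: bottleneck 5, flow now 11.
Augment In→R2→E→A→Eg: bottleneck 1, flow now 12.
Augment In→R2→D→R1→Eg: bottleneck 3, flow now 15.
No augmenting path remains; maximum flow = 15.
By max-flow min-cut, the minimum cut capacity equals the max flow.
In the residual graph, reachable from In: {In}.
Min-cut edges: In→C (11), In→R2 (4); capacity 11 + 4 = 15.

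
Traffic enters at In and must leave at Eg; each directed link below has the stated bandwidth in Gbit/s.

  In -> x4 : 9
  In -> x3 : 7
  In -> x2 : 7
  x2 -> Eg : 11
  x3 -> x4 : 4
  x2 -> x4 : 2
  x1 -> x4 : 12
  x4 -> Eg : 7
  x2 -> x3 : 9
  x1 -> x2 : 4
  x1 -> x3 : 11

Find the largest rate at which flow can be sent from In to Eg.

Augment In→x2→Eg: bottleneck 7, flow now 7.
Augment In→x4→Eg: bottleneck 7, flow now 14.
No augmenting path remains; maximum flow = 14.
In the residual graph, reachable from In: {In, x3, x4}.
Min-cut edges: In→x2 (7), x4→Eg (7); capacity 7 + 7 = 14.
This cut is saturated, so no flow can exceed 14.

14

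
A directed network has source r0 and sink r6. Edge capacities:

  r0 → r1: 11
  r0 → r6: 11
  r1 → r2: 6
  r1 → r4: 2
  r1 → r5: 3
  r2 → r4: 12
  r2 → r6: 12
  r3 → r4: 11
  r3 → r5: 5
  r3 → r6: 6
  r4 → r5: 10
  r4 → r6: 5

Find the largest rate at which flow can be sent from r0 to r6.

Augment r0→r6: bottleneck 11, flow now 11.
Augment r0→r1→r2→r6: bottleneck 6, flow now 17.
Augment r0→r1→r4→r6: bottleneck 2, flow now 19.
No augmenting path remains; maximum flow = 19.
In the residual graph, reachable from r0: {r0, r1, r5}.
Min-cut edges: r0→r6 (11), r1→r2 (6), r1→r4 (2); capacity 11 + 6 + 2 = 19.
This cut is saturated, so no flow can exceed 19.

19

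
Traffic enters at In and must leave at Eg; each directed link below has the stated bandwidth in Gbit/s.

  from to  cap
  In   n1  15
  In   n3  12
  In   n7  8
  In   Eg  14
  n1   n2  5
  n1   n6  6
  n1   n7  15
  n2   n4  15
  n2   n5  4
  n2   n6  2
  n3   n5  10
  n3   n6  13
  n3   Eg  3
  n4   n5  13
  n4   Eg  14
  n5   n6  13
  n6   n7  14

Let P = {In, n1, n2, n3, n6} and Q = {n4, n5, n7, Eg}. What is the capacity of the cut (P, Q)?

83

Edges leaving {In, n1, n2, n3, n6}: In→n7 (8), In→Eg (14), n1→n7 (15), n2→n4 (15), n2→n5 (4), n3→n5 (10), n3→Eg (3), n6→n7 (14).
Cut capacity = 8 + 14 + 15 + 15 + 4 + 10 + 3 + 14 = 83.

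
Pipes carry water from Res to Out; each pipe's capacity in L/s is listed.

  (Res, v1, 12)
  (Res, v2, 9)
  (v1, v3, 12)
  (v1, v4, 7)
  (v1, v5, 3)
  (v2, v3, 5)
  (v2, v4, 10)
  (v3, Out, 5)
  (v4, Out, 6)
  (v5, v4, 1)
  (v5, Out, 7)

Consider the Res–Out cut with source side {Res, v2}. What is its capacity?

27

Edges leaving {Res, v2}: Res→v1 (12), v2→v3 (5), v2→v4 (10).
Cut capacity = 12 + 5 + 10 = 27.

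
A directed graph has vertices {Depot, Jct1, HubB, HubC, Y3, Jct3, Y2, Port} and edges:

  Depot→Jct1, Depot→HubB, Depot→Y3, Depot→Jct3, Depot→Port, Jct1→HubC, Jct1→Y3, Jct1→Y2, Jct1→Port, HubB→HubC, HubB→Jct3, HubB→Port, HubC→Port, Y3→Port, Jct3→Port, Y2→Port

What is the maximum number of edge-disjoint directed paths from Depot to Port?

Assign every edge capacity 1; by Menger, the answer equals the max flow.
Path Depot→Port (+1); total 1.
Path Depot→Jct1→Port (+1); total 2.
Path Depot→HubB→Port (+1); total 3.
Path Depot→Y3→Port (+1); total 4.
Path Depot→Jct3→Port (+1); total 5.
No residual Depot→Port path; max flow = 5.
Certifying cut of size 5: {Depot→HubB, Depot→Jct1, Depot→Jct3, Depot→Port, Depot→Y3}.

5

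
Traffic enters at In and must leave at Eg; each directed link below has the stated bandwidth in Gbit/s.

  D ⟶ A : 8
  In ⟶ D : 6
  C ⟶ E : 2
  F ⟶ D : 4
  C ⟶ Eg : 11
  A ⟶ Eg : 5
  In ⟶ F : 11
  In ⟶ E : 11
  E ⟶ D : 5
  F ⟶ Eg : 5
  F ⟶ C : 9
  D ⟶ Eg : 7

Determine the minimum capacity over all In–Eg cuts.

22

Augment In→F→Eg: bottleneck 5, flow now 5.
Augment In→D→Eg: bottleneck 6, flow now 11.
Augment In→E→D→Eg: bottleneck 1, flow now 12.
Augment In→F→C→Eg: bottleneck 6, flow now 18.
Augment In→E→D→A→Eg: bottleneck 4, flow now 22.
No augmenting path remains; maximum flow = 22.
By max-flow min-cut, the minimum cut capacity equals the max flow.
In the residual graph, reachable from In: {In, E}.
Min-cut edges: In→F (11), In→D (6), E→D (5); capacity 11 + 6 + 5 = 22.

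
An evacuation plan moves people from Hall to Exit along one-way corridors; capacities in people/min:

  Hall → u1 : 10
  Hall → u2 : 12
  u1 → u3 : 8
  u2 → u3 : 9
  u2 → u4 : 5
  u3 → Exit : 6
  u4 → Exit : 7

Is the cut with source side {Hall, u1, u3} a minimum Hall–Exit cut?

No — its capacity is 18, but the minimum cut has capacity 11.

Given cut capacity: 12 + 6 = 18.
Augment Hall→u1→u3→Exit: bottleneck 6, flow now 6.
Augment Hall→u2→u4→Exit: bottleneck 5, flow now 11.
No augmenting path remains; maximum flow = 11.
In the residual graph, reachable from Hall: {Hall, u1, u2, u3}.
Min-cut edges: u2→u4 (5), u3→Exit (6); capacity 5 + 6 = 11.
Cut capacity 18 exceeds the max flow 11, so it is not minimum.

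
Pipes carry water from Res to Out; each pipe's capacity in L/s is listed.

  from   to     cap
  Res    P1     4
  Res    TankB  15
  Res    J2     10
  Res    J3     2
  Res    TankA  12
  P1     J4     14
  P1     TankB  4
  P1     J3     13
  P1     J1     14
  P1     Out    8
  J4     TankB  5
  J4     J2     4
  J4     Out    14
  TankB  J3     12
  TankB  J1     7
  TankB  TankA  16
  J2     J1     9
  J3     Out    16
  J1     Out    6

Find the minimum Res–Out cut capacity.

24

Augment Res→P1→Out: bottleneck 4, flow now 4.
Augment Res→J3→Out: bottleneck 2, flow now 6.
Augment Res→TankB→J3→Out: bottleneck 12, flow now 18.
Augment Res→TankB→J1→Out: bottleneck 3, flow now 21.
Augment Res→J2→J1→Out: bottleneck 3, flow now 24.
No augmenting path remains; maximum flow = 24.
By max-flow min-cut, the minimum cut capacity equals the max flow.
In the residual graph, reachable from Res: {Res, TankB, J2, J1, TankA}.
Min-cut edges: Res→P1 (4), Res→J3 (2), TankB→J3 (12), J1→Out (6); capacity 4 + 2 + 12 + 6 = 24.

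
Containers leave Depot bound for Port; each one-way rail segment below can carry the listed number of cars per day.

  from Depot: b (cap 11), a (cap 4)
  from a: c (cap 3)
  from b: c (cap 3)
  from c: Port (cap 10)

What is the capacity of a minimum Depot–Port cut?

Augment Depot→a→c→Port: bottleneck 3, flow now 3.
Augment Depot→b→c→Port: bottleneck 3, flow now 6.
No augmenting path remains; maximum flow = 6.
By max-flow min-cut, the minimum cut capacity equals the max flow.
In the residual graph, reachable from Depot: {Depot, a, b}.
Min-cut edges: a→c (3), b→c (3); capacity 3 + 3 = 6.

6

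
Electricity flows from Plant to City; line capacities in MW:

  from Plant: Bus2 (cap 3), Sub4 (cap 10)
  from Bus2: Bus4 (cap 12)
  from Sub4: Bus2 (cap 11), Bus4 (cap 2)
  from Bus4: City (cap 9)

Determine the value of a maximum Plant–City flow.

9

Augment Plant→Bus2→Bus4→City: bottleneck 3, flow now 3.
Augment Plant→Sub4→Bus4→City: bottleneck 2, flow now 5.
Augment Plant→Sub4→Bus2→Bus4→City: bottleneck 4, flow now 9.
No augmenting path remains; maximum flow = 9.
In the residual graph, reachable from Plant: {Plant, Bus2, Sub4, Bus4}.
Min-cut edges: Bus4→City (9); capacity 9 = 9.
This cut is saturated, so no flow can exceed 9.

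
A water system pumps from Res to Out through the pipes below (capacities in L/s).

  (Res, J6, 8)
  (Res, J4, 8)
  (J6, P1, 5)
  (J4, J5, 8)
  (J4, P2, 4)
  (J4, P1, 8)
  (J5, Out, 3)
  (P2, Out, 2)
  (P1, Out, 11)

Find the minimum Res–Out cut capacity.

13

Augment Res→J6→P1→Out: bottleneck 5, flow now 5.
Augment Res→J4→J5→Out: bottleneck 3, flow now 8.
Augment Res→J4→P2→Out: bottleneck 2, flow now 10.
Augment Res→J4→P1→Out: bottleneck 3, flow now 13.
No augmenting path remains; maximum flow = 13.
By max-flow min-cut, the minimum cut capacity equals the max flow.
In the residual graph, reachable from Res: {Res, J6}.
Min-cut edges: Res→J4 (8), J6→P1 (5); capacity 8 + 5 = 13.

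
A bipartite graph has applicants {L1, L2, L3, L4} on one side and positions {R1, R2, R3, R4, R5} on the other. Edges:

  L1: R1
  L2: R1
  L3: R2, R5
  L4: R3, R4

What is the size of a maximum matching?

Unit-capacity flow: source→left, listed edges, right→sink; max matching = max flow.
Augmenting path L1→R1 (+1); matched 1.
Augmenting path L3→R2 (+1); matched 2.
Augmenting path L4→R3 (+1); matched 3.
No augmenting path remains; maximum matching = 3.
König certificate: {L3, L4, R1} is a vertex cover of size 3 (every listed pair touches it), so no matching can be larger.

3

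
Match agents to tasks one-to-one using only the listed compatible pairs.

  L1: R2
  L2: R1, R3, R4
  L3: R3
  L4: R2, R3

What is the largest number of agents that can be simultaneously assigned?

Unit-capacity flow: source→left, listed edges, right→sink; max matching = max flow.
Augmenting path L1→R2 (+1); matched 1.
Augmenting path L2→R1 (+1); matched 2.
Augmenting path L3→R3 (+1); matched 3.
No augmenting path remains; maximum matching = 3.
König certificate: {L2, R2, R3} is a vertex cover of size 3 (every listed pair touches it), so no matching can be larger.

3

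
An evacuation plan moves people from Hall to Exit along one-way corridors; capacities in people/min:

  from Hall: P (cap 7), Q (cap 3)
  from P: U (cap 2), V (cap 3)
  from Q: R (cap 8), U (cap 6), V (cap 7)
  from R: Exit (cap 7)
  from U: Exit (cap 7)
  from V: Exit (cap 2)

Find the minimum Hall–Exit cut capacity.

7

Augment Hall→P→U→Exit: bottleneck 2, flow now 2.
Augment Hall→P→V→Exit: bottleneck 2, flow now 4.
Augment Hall→Q→R→Exit: bottleneck 3, flow now 7.
No augmenting path remains; maximum flow = 7.
By max-flow min-cut, the minimum cut capacity equals the max flow.
In the residual graph, reachable from Hall: {Hall, P, V}.
Min-cut edges: Hall→Q (3), P→U (2), V→Exit (2); capacity 3 + 2 + 2 = 7.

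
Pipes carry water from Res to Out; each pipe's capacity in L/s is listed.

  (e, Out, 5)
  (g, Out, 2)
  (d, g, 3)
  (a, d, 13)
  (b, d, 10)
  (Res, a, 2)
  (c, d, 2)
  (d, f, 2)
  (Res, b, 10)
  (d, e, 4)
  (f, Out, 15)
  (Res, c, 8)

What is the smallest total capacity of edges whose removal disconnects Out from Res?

8

Augment Res→a→d→e→Out: bottleneck 2, flow now 2.
Augment Res→b→d→e→Out: bottleneck 2, flow now 4.
Augment Res→b→d→f→Out: bottleneck 2, flow now 6.
Augment Res→b→d→g→Out: bottleneck 2, flow now 8.
No augmenting path remains; maximum flow = 8.
By max-flow min-cut, the minimum cut capacity equals the max flow.
In the residual graph, reachable from Res: {Res, a, b, c, d, g}.
Min-cut edges: d→e (4), d→f (2), g→Out (2); capacity 4 + 2 + 2 = 8.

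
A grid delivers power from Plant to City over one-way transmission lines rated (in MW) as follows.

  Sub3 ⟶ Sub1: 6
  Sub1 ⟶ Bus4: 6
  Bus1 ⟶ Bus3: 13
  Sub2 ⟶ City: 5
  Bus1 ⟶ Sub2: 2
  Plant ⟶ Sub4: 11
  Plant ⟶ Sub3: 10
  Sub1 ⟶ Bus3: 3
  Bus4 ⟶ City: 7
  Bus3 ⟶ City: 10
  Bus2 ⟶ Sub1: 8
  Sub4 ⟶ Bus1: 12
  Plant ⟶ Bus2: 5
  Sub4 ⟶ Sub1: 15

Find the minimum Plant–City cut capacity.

18

Augment Plant→Sub4→Sub1→Bus3→City: bottleneck 3, flow now 3.
Augment Plant→Sub4→Sub1→Bus4→City: bottleneck 6, flow now 9.
Augment Plant→Sub4→Bus1→Bus3→City: bottleneck 2, flow now 11.
Augment Plant→Bus2→Sub1→Sub4→Bus1→Bus3→City: bottleneck 5, flow now 16. (uses reverse residual edge)
Augment Plant→Sub3→Sub1→Sub4→Bus1→Sub2→City: bottleneck 2, flow now 18. (uses reverse residual edge)
No augmenting path remains; maximum flow = 18.
By max-flow min-cut, the minimum cut capacity equals the max flow.
In the residual graph, reachable from Plant: {Plant, Sub4, Bus2, Sub3, Sub1, Bus1, Bus3}.
Min-cut edges: Sub1→Bus4 (6), Bus1→Sub2 (2), Bus3→City (10); capacity 6 + 2 + 10 = 18.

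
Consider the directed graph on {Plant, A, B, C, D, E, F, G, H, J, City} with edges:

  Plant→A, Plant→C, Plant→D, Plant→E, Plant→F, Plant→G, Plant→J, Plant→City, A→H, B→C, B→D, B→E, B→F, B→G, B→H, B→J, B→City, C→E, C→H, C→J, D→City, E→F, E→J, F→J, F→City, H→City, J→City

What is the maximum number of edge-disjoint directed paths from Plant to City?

Assign every edge capacity 1; by Menger, the answer equals the max flow.
Path Plant→City (+1); total 1.
Path Plant→D→City (+1); total 2.
Path Plant→F→City (+1); total 3.
Path Plant→J→City (+1); total 4.
Path Plant→A→H→City (+1); total 5.
No residual Plant→City path; max flow = 5.
Certifying cut of size 5: {F→City, H→City, J→City, Plant→City, Plant→D}.

5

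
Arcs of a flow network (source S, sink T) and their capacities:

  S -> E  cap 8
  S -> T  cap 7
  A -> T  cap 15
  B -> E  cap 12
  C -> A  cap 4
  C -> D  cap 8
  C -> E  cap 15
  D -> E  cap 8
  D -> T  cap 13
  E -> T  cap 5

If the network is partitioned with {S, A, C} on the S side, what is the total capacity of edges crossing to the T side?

53

Edges leaving {S, A, C}: S→E (8), S→T (7), A→T (15), C→D (8), C→E (15).
Cut capacity = 8 + 7 + 15 + 8 + 15 = 53.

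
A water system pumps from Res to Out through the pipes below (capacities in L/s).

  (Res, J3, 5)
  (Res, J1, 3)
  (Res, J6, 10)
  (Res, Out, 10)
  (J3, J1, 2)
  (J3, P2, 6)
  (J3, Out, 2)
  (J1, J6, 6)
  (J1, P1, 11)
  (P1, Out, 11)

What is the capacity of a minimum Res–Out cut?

17

Augment Res→Out: bottleneck 10, flow now 10.
Augment Res→J3→Out: bottleneck 2, flow now 12.
Augment Res→J1→P1→Out: bottleneck 3, flow now 15.
Augment Res→J3→J1→P1→Out: bottleneck 2, flow now 17.
No augmenting path remains; maximum flow = 17.
By max-flow min-cut, the minimum cut capacity equals the max flow.
In the residual graph, reachable from Res: {Res, J3, J6, P2}.
Min-cut edges: Res→J1 (3), Res→Out (10), J3→J1 (2), J3→Out (2); capacity 3 + 10 + 2 + 2 = 17.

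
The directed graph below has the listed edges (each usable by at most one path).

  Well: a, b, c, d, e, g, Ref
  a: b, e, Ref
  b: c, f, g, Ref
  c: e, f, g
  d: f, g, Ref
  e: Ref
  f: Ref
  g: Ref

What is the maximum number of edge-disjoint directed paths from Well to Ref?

Assign every edge capacity 1; by Menger, the answer equals the max flow.
Path Well→Ref (+1); total 1.
Path Well→a→Ref (+1); total 2.
Path Well→b→Ref (+1); total 3.
Path Well→d→Ref (+1); total 4.
Path Well→e→Ref (+1); total 5.
Path Well→g→Ref (+1); total 6.
Path Well→c→f→Ref (+1); total 7.
No residual Well→Ref path; max flow = 7.
Certifying cut of size 7: {Well→Ref, Well→a, Well→b, Well→c, Well→d, Well→e, Well→g}.

7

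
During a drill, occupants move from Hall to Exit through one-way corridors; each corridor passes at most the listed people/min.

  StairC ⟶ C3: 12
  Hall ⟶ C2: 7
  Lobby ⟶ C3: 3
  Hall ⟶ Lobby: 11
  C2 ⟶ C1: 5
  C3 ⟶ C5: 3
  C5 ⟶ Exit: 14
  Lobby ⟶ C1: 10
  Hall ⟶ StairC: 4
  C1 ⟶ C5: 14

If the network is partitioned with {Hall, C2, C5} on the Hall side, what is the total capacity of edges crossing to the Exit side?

34

Edges leaving {Hall, C2, C5}: Hall→StairC (4), Hall→Lobby (11), C2→C1 (5), C5→Exit (14).
Cut capacity = 4 + 11 + 5 + 14 = 34.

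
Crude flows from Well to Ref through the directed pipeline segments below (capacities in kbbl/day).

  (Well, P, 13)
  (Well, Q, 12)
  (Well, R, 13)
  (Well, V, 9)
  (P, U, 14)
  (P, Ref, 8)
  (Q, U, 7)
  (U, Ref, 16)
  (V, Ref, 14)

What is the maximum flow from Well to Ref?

Augment Well→P→Ref: bottleneck 8, flow now 8.
Augment Well→V→Ref: bottleneck 9, flow now 17.
Augment Well→P→U→Ref: bottleneck 5, flow now 22.
Augment Well→Q→U→Ref: bottleneck 7, flow now 29.
No augmenting path remains; maximum flow = 29.
In the residual graph, reachable from Well: {Well, Q, R}.
Min-cut edges: Well→P (13), Well→V (9), Q→U (7); capacity 13 + 9 + 7 = 29.
This cut is saturated, so no flow can exceed 29.

29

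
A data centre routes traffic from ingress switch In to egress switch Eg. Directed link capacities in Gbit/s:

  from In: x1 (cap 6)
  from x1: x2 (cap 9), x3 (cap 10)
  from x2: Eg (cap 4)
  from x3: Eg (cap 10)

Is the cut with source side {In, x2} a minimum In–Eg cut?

Given cut capacity: 6 + 4 = 10.
Augment In→x1→x2→Eg: bottleneck 4, flow now 4.
Augment In→x1→x3→Eg: bottleneck 2, flow now 6.
No augmenting path remains; maximum flow = 6.
In the residual graph, reachable from In: {In}.
Min-cut edges: In→x1 (6); capacity 6 = 6.
Cut capacity 10 exceeds the max flow 6, so it is not minimum.

No — its capacity is 10, but the minimum cut has capacity 6.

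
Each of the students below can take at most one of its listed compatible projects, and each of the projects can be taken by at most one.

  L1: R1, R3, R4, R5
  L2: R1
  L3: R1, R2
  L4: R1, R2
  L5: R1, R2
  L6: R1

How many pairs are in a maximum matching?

3

Unit-capacity flow: source→left, listed edges, right→sink; max matching = max flow.
Augmenting path L1→R1 (+1); matched 1.
Augmenting path L3→R2 (+1); matched 2.
Augmenting path L2→R1→L1→R3 (+1); matched 3.
No augmenting path remains; maximum matching = 3.
König certificate: {L1, R1, R2} is a vertex cover of size 3 (every listed pair touches it), so no matching can be larger.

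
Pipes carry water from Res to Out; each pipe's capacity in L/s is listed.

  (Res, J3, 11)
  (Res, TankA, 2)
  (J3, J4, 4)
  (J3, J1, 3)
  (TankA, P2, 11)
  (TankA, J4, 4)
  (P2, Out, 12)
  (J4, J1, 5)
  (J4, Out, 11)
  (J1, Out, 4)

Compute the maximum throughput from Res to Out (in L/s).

Augment Res→J3→J4→Out: bottleneck 4, flow now 4.
Augment Res→J3→J1→Out: bottleneck 3, flow now 7.
Augment Res→TankA→P2→Out: bottleneck 2, flow now 9.
No augmenting path remains; maximum flow = 9.
In the residual graph, reachable from Res: {Res, J3}.
Min-cut edges: Res→TankA (2), J3→J4 (4), J3→J1 (3); capacity 2 + 4 + 3 = 9.
This cut is saturated, so no flow can exceed 9.

9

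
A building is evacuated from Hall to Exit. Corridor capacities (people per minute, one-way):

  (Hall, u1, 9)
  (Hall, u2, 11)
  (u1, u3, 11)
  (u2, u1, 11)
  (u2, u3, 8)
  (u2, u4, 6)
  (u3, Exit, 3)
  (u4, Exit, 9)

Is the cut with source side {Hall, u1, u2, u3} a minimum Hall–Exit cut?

Given cut capacity: 6 + 3 = 9.
Augment Hall→u1→u3→Exit: bottleneck 3, flow now 3.
Augment Hall→u2→u4→Exit: bottleneck 6, flow now 9.
No augmenting path remains; maximum flow = 9.
Cut capacity 9 equals the max flow, so it is a minimum cut.

Yes — it is a minimum cut (capacity 9).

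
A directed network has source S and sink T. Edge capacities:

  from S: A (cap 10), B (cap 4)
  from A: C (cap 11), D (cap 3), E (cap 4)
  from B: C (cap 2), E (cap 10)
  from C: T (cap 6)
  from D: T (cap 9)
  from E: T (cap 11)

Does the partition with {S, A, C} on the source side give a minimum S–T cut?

Given cut capacity: 4 + 3 + 4 + 6 = 17.
Augment S→A→C→T: bottleneck 6, flow now 6.
Augment S→A→D→T: bottleneck 3, flow now 9.
Augment S→A→E→T: bottleneck 1, flow now 10.
Augment S→B→E→T: bottleneck 4, flow now 14.
No augmenting path remains; maximum flow = 14.
In the residual graph, reachable from S: {S}.
Min-cut edges: S→A (10), S→B (4); capacity 10 + 4 = 14.
Cut capacity 17 exceeds the max flow 14, so it is not minimum.

No — its capacity is 17, but the minimum cut has capacity 14.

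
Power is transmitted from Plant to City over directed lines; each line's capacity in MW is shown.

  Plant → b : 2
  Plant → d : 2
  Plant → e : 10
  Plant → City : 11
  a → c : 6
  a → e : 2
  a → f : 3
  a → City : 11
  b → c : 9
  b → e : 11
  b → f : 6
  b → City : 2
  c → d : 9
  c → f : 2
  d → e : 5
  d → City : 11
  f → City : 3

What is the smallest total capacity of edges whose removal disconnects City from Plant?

Augment Plant→City: bottleneck 11, flow now 11.
Augment Plant→b→City: bottleneck 2, flow now 13.
Augment Plant→d→City: bottleneck 2, flow now 15.
No augmenting path remains; maximum flow = 15.
By max-flow min-cut, the minimum cut capacity equals the max flow.
In the residual graph, reachable from Plant: {Plant, e}.
Min-cut edges: Plant→b (2), Plant→d (2), Plant→City (11); capacity 2 + 2 + 11 = 15.

15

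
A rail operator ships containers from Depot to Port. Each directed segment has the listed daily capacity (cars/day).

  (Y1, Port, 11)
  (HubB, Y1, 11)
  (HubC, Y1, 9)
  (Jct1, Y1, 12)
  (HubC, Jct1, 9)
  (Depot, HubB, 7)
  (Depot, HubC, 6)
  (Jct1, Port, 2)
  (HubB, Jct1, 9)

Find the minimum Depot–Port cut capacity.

13

Augment Depot→HubB→Jct1→Port: bottleneck 2, flow now 2.
Augment Depot→HubB→Y1→Port: bottleneck 5, flow now 7.
Augment Depot→HubC→Y1→Port: bottleneck 6, flow now 13.
No augmenting path remains; maximum flow = 13.
By max-flow min-cut, the minimum cut capacity equals the max flow.
In the residual graph, reachable from Depot: {Depot}.
Min-cut edges: Depot→HubB (7), Depot→HubC (6); capacity 7 + 6 = 13.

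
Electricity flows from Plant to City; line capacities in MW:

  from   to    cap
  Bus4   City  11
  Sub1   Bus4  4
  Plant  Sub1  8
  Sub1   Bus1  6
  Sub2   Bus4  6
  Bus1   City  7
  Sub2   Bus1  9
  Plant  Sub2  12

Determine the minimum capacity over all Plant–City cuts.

Augment Plant→Sub1→Bus4→City: bottleneck 4, flow now 4.
Augment Plant→Sub1→Bus1→City: bottleneck 4, flow now 8.
Augment Plant→Sub2→Bus4→City: bottleneck 6, flow now 14.
Augment Plant→Sub2→Bus1→City: bottleneck 3, flow now 17.
No augmenting path remains; maximum flow = 17.
By max-flow min-cut, the minimum cut capacity equals the max flow.
In the residual graph, reachable from Plant: {Plant, Sub1, Sub2, Bus1}.
Min-cut edges: Sub1→Bus4 (4), Sub2→Bus4 (6), Bus1→City (7); capacity 4 + 6 + 7 = 17.

17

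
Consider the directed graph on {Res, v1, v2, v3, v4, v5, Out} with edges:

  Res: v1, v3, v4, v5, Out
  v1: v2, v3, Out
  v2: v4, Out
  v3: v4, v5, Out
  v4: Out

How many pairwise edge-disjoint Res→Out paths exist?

4

Assign every edge capacity 1; by Menger, the answer equals the max flow.
Path Res→Out (+1); total 1.
Path Res→v1→Out (+1); total 2.
Path Res→v3→Out (+1); total 3.
Path Res→v4→Out (+1); total 4.
No residual Res→Out path; max flow = 4.
Certifying cut of size 4: {Res→Out, Res→v1, Res→v3, Res→v4}.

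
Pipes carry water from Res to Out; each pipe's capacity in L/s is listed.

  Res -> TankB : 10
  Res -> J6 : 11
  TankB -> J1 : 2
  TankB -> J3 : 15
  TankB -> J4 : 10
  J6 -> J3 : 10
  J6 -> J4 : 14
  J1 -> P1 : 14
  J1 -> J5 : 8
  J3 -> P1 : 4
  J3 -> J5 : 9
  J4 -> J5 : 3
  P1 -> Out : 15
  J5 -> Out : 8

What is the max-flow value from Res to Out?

14

Augment Res→TankB→J1→P1→Out: bottleneck 2, flow now 2.
Augment Res→TankB→J3→P1→Out: bottleneck 4, flow now 6.
Augment Res→TankB→J3→J5→Out: bottleneck 4, flow now 10.
Augment Res→J6→J3→J5→Out: bottleneck 4, flow now 14.
No augmenting path remains; maximum flow = 14.
In the residual graph, reachable from Res: {Res, TankB, J6, J3, J4, J5}.
Min-cut edges: TankB→J1 (2), J3→P1 (4), J5→Out (8); capacity 2 + 4 + 8 = 14.
This cut is saturated, so no flow can exceed 14.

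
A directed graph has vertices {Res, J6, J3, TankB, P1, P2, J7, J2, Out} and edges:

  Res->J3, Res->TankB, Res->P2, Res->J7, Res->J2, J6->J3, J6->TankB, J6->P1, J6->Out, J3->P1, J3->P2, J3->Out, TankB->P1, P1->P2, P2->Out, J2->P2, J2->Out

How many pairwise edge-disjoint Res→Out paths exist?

Assign every edge capacity 1; by Menger, the answer equals the max flow.
Path Res→J3→Out (+1); total 1.
Path Res→P2→Out (+1); total 2.
Path Res→J2→Out (+1); total 3.
No residual Res→Out path; max flow = 3.
Certifying cut of size 3: {P2→Out, Res→J2, Res→J3}.

3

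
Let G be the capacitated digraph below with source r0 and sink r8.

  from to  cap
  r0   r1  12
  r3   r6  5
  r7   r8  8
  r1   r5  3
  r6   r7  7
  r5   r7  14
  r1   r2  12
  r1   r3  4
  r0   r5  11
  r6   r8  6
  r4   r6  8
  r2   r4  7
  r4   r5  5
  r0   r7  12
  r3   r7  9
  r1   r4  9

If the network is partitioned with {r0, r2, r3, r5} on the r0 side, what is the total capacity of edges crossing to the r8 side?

Edges leaving {r0, r2, r3, r5}: r0→r1 (12), r0→r7 (12), r2→r4 (7), r3→r6 (5), r3→r7 (9), r5→r7 (14).
Cut capacity = 12 + 12 + 7 + 5 + 9 + 14 = 59.

59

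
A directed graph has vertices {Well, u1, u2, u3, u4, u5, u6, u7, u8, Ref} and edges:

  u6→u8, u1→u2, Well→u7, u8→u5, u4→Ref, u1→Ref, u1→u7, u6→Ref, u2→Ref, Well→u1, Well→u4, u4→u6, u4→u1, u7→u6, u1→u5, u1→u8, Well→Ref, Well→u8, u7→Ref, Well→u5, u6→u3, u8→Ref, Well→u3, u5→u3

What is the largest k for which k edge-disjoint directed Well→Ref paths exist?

Assign every edge capacity 1; by Menger, the answer equals the max flow.
Path Well→Ref (+1); total 1.
Path Well→u1→Ref (+1); total 2.
Path Well→u4→Ref (+1); total 3.
Path Well→u7→Ref (+1); total 4.
Path Well→u8→Ref (+1); total 5.
No residual Well→Ref path; max flow = 5.
Certifying cut of size 5: {Well→Ref, Well→u1, Well→u4, Well→u7, Well→u8}.

5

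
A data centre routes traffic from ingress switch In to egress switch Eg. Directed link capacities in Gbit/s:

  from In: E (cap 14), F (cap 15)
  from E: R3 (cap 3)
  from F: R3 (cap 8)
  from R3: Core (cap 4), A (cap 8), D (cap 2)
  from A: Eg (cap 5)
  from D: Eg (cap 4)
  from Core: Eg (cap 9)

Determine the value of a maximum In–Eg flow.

11

Augment In→E→R3→A→Eg: bottleneck 3, flow now 3.
Augment In→F→R3→A→Eg: bottleneck 2, flow now 5.
Augment In→F→R3→D→Eg: bottleneck 2, flow now 7.
Augment In→F→R3→Core→Eg: bottleneck 4, flow now 11.
No augmenting path remains; maximum flow = 11.
In the residual graph, reachable from In: {In, E, F}.
Min-cut edges: E→R3 (3), F→R3 (8); capacity 3 + 8 = 11.
This cut is saturated, so no flow can exceed 11.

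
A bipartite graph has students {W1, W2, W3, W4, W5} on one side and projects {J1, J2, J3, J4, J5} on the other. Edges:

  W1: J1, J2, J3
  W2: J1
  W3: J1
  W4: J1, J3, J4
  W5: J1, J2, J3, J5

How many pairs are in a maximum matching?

4

Unit-capacity flow: source→left, listed edges, right→sink; max matching = max flow.
Augmenting path W1→J1 (+1); matched 1.
Augmenting path W4→J3 (+1); matched 2.
Augmenting path W5→J2 (+1); matched 3.
Augmenting path W2→J1→W1→J2→W5→J5 (+1); matched 4.
No augmenting path remains; maximum matching = 4.
König certificate: {W1, W4, W5, J1} is a vertex cover of size 4 (every listed pair touches it), so no matching can be larger.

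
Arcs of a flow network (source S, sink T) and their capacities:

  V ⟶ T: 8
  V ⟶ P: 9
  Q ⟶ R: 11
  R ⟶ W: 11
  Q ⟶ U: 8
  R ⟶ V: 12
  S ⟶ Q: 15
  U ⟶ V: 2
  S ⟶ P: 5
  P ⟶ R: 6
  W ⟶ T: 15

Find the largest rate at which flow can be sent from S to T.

Augment S→P→R→V→T: bottleneck 5, flow now 5.
Augment S→Q→R→V→T: bottleneck 3, flow now 8.
Augment S→Q→R→W→T: bottleneck 8, flow now 16.
Augment S→Q→U→V→R→W→T: bottleneck 2, flow now 18. (uses reverse residual edge)
No augmenting path remains; maximum flow = 18.
In the residual graph, reachable from S: {S, Q, U}.
Min-cut edges: S→P (5), Q→R (11), U→V (2); capacity 5 + 11 + 2 = 18.
This cut is saturated, so no flow can exceed 18.

18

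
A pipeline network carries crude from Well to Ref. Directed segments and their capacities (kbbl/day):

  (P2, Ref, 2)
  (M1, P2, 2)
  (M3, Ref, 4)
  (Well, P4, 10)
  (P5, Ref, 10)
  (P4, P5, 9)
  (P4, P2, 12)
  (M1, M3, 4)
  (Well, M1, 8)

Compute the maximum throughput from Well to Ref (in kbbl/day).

15

Augment Well→P4→P5→Ref: bottleneck 9, flow now 9.
Augment Well→P4→P2→Ref: bottleneck 1, flow now 10.
Augment Well→M1→M3→Ref: bottleneck 4, flow now 14.
Augment Well→M1→P2→Ref: bottleneck 1, flow now 15.
No augmenting path remains; maximum flow = 15.
In the residual graph, reachable from Well: {Well, P4, M1, P2}.
Min-cut edges: P4→P5 (9), M1→M3 (4), P2→Ref (2); capacity 9 + 4 + 2 = 15.
This cut is saturated, so no flow can exceed 15.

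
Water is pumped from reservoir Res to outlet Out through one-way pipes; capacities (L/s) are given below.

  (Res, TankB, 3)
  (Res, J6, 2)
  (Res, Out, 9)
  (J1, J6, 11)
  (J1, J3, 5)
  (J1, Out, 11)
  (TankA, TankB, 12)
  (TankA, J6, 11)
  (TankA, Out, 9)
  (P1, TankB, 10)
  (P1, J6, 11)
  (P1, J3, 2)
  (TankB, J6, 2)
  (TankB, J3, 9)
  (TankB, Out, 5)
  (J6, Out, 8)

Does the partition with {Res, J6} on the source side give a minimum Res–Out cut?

No — its capacity is 20, but the minimum cut has capacity 14.

Given cut capacity: 3 + 9 + 8 = 20.
Augment Res→Out: bottleneck 9, flow now 9.
Augment Res→TankB→Out: bottleneck 3, flow now 12.
Augment Res→J6→Out: bottleneck 2, flow now 14.
No augmenting path remains; maximum flow = 14.
In the residual graph, reachable from Res: {Res}.
Min-cut edges: Res→TankB (3), Res→J6 (2), Res→Out (9); capacity 3 + 2 + 9 = 14.
Cut capacity 20 exceeds the max flow 14, so it is not minimum.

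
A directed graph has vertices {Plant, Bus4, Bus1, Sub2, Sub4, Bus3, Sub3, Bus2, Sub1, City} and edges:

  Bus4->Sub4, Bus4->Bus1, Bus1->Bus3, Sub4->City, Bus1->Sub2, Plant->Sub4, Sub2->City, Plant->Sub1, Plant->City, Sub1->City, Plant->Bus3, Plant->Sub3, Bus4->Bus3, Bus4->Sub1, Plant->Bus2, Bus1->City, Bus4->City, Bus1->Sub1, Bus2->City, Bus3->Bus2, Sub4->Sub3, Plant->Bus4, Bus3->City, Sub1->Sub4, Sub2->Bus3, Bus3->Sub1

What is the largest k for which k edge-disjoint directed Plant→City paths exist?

Assign every edge capacity 1; by Menger, the answer equals the max flow.
Path Plant→City (+1); total 1.
Path Plant→Bus4→City (+1); total 2.
Path Plant→Sub4→City (+1); total 3.
Path Plant→Bus3→City (+1); total 4.
Path Plant→Bus2→City (+1); total 5.
Path Plant→Sub1→City (+1); total 6.
No residual Plant→City path; max flow = 6.
Certifying cut of size 6: {Plant→Bus2, Plant→Bus3, Plant→Bus4, Plant→City, Plant→Sub1, Plant→Sub4}.

6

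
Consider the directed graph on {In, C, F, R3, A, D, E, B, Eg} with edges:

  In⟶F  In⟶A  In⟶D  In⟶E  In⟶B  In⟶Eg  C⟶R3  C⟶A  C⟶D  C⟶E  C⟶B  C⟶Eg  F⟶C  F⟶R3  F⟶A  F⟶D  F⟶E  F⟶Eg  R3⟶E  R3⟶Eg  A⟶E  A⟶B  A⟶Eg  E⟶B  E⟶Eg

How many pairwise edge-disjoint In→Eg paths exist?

Assign every edge capacity 1; by Menger, the answer equals the max flow.
Path In→Eg (+1); total 1.
Path In→F→Eg (+1); total 2.
Path In→A→Eg (+1); total 3.
Path In→E→Eg (+1); total 4.
No residual In→Eg path; max flow = 4.
Certifying cut of size 4: {In→A, In→E, In→Eg, In→F}.

4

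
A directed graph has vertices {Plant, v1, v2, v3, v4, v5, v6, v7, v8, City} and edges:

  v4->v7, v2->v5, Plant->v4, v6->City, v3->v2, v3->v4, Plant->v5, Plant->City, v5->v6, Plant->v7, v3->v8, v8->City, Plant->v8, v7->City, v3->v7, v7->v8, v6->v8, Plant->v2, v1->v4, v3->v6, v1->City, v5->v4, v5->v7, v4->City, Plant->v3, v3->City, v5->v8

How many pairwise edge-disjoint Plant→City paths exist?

6

Assign every edge capacity 1; by Menger, the answer equals the max flow.
Path Plant→City (+1); total 1.
Path Plant→v3→City (+1); total 2.
Path Plant→v4→City (+1); total 3.
Path Plant→v7→City (+1); total 4.
Path Plant→v8→City (+1); total 5.
Path Plant→v5→v6→City (+1); total 6.
No residual Plant→City path; max flow = 6.
Certifying cut of size 6: {Plant→City, Plant→v3, v4→City, v5→v6, v7→City, v8→City}.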